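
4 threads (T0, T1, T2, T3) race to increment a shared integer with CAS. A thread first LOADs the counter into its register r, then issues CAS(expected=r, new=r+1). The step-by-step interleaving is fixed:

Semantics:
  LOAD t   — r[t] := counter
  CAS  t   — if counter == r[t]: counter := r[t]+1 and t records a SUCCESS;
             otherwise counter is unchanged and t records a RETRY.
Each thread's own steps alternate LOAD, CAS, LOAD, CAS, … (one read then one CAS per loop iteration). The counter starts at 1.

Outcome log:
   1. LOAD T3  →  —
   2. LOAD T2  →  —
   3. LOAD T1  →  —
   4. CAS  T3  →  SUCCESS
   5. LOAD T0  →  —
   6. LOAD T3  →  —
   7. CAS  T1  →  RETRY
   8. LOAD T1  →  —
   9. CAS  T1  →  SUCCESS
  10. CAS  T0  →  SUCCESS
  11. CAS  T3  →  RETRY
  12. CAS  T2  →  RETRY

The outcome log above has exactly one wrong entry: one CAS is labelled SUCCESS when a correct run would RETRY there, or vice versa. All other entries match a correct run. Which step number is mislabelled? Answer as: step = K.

Re-executing:
step 1: T3 LOAD ⇒ load; ctr=1 reg=1
step 2: T2 LOAD ⇒ load; ctr=1 reg=1
step 3: T1 LOAD ⇒ load; ctr=1 reg=1
step 4: T3 CAS ⇒ ok; ctr=2 reg=1
step 5: T0 LOAD ⇒ load; ctr=2 reg=2
step 6: T3 LOAD ⇒ load; ctr=2 reg=2
step 7: T1 CAS ⇒ retry; ctr=2 reg=1
step 8: T1 LOAD ⇒ load; ctr=2 reg=2
step 9: T1 CAS ⇒ ok; ctr=3 reg=2
step 10: T0 CAS ⇒ retry; ctr=3 reg=2
step 11: T3 CAS ⇒ retry; ctr=3 reg=2
step 12: T2 CAS ⇒ retry; ctr=3 reg=1
Flip is step 10.

step = 10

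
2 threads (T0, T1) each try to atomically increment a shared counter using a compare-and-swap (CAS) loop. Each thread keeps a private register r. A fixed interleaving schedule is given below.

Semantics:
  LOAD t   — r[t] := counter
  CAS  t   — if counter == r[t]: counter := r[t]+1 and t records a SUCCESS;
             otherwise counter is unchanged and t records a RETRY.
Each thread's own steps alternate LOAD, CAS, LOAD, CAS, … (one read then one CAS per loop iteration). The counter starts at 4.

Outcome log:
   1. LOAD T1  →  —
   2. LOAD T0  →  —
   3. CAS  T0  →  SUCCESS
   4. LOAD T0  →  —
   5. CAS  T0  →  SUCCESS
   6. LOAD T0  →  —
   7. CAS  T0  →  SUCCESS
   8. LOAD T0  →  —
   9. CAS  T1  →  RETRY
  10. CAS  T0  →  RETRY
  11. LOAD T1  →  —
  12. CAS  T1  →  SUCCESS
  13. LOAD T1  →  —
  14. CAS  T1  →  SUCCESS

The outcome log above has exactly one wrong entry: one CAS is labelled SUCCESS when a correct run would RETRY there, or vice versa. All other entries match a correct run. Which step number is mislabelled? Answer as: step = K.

Re-executing:
#1 T1 reads 4
#2 T0 reads 4
#3 T0 CAS(4→5) writes; counter now 5
#4 T0 reads 5
#5 T0 CAS(5→6) writes; counter now 6
#6 T0 reads 6
#7 T0 CAS(6→7) writes; counter now 7
#8 T0 reads 7
#9 T1 CAS(4→5) fails; counter now 7
#10 T0 CAS(7→8) writes; counter now 8
#11 T1 reads 8
#12 T1 CAS(8→9) writes; counter now 9
#13 T1 reads 9
#14 T1 CAS(9→10) writes; counter now 10
Mismatch at 10.

step = 10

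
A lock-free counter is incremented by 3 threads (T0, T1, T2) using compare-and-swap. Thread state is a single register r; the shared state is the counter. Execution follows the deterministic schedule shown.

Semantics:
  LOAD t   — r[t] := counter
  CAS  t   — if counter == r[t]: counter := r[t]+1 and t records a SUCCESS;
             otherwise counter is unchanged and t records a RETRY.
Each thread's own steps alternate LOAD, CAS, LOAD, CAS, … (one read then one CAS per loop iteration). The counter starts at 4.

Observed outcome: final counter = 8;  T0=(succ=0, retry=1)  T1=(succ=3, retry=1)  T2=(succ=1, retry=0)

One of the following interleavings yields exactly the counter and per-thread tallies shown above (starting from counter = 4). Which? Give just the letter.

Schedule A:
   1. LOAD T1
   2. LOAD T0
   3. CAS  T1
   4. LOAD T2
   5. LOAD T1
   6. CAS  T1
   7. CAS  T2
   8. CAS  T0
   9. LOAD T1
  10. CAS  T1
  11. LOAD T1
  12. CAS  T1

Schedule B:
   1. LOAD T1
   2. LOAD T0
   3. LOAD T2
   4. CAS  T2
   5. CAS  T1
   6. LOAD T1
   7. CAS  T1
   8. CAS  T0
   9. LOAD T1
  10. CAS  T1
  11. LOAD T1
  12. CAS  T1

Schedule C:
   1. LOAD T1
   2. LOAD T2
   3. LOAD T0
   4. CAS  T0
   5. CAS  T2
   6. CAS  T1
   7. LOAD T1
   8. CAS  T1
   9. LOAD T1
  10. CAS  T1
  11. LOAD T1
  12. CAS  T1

B

Run B:
1. LOAD T1 → mem=4 r[T1]=4 [LOAD]
2. LOAD T0 → mem=4 r[T0]=4 [LOAD]
3. LOAD T2 → mem=4 r[T2]=4 [LOAD]
4. CAS T2 → mem=5 r[T2]=4 [OK]
5. CAS T1 → mem=5 r[T1]=4 [RETRY]
6. LOAD T1 → mem=5 r[T1]=5 [LOAD]
7. CAS T1 → mem=6 r[T1]=5 [OK]
8. CAS T0 → mem=6 r[T0]=4 [RETRY]
9. LOAD T1 → mem=6 r[T1]=6 [LOAD]
10. CAS T1 → mem=7 r[T1]=6 [OK]
11. LOAD T1 → mem=7 r[T1]=7 [LOAD]
12. CAS T1 → mem=8 r[T1]=7 [OK]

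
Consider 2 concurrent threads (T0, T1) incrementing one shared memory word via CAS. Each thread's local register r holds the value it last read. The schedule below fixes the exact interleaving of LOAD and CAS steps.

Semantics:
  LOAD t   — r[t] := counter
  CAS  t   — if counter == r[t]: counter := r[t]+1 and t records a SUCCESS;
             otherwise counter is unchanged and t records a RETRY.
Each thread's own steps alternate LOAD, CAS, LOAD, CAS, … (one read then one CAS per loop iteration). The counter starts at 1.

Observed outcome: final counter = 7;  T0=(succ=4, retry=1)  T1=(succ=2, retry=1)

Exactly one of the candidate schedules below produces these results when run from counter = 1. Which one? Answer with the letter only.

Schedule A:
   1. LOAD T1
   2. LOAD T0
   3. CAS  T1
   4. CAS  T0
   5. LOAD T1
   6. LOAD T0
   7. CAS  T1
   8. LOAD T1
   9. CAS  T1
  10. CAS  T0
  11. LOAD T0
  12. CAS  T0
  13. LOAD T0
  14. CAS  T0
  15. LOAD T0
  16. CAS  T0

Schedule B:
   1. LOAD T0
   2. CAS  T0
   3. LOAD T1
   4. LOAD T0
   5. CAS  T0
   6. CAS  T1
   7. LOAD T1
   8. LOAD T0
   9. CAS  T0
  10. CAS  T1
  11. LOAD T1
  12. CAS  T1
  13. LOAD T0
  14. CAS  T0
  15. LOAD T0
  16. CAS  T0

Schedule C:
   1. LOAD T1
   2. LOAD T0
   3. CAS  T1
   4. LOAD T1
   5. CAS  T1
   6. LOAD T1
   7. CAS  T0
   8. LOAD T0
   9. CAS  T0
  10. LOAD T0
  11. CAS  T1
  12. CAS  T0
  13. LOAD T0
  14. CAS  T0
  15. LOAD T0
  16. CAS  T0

Simulating candidate C:
T1 LOAD — after: cnt=1, r=1 — load
T0 LOAD — after: cnt=1, r=1 — load
T1 CAS — after: cnt=2, r=1 — ok
T1 LOAD — after: cnt=2, r=2 — load
T1 CAS — after: cnt=3, r=2 — ok
T1 LOAD — after: cnt=3, r=3 — load
T0 CAS — after: cnt=3, r=1 — retry
T0 LOAD — after: cnt=3, r=3 — load
T0 CAS — after: cnt=4, r=3 — ok
T0 LOAD — after: cnt=4, r=4 — load
T1 CAS — after: cnt=4, r=3 — retry
T0 CAS — after: cnt=5, r=4 — ok
T0 LOAD — after: cnt=5, r=5 — load
T0 CAS — after: cnt=6, r=5 — ok
T0 LOAD — after: cnt=6, r=6 — load
T0 CAS — after: cnt=7, r=6 — ok

C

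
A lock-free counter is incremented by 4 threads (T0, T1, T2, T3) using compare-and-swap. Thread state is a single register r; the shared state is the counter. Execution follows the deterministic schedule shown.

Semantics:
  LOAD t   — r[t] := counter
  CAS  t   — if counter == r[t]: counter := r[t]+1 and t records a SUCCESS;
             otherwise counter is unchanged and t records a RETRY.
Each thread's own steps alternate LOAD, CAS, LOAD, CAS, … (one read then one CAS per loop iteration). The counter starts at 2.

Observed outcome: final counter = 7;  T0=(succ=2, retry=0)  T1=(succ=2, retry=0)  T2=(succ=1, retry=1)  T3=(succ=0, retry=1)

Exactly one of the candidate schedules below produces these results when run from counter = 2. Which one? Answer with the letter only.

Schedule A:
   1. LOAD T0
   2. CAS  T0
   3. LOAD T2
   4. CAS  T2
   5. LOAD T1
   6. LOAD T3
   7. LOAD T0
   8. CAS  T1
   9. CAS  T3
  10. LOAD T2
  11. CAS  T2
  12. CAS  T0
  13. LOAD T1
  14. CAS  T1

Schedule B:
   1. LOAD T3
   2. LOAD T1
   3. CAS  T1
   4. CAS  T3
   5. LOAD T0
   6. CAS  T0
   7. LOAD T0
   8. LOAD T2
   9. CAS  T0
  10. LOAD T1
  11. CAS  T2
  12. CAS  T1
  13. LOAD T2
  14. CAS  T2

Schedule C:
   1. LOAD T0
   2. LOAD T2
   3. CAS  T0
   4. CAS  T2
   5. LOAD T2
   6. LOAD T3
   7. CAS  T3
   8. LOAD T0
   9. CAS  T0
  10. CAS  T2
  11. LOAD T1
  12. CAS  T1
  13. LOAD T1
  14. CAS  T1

B

Simulating candidate B:
[1] T3.load  rd  (counter 2, T3.r 2)
[2] T1.load  rd  (counter 2, T1.r 2)
[3] T1.cas  hit  (counter 3, T1.r 2)
[4] T3.cas  miss  (counter 3, T3.r 2)
[5] T0.load  rd  (counter 3, T0.r 3)
[6] T0.cas  hit  (counter 4, T0.r 3)
[7] T0.load  rd  (counter 4, T0.r 4)
[8] T2.load  rd  (counter 4, T2.r 4)
[9] T0.cas  hit  (counter 5, T0.r 4)
[10] T1.load  rd  (counter 5, T1.r 5)
[11] T2.cas  miss  (counter 5, T2.r 4)
[12] T1.cas  hit  (counter 6, T1.r 5)
[13] T2.load  rd  (counter 6, T2.r 6)
[14] T2.cas  hit  (counter 7, T2.r 6)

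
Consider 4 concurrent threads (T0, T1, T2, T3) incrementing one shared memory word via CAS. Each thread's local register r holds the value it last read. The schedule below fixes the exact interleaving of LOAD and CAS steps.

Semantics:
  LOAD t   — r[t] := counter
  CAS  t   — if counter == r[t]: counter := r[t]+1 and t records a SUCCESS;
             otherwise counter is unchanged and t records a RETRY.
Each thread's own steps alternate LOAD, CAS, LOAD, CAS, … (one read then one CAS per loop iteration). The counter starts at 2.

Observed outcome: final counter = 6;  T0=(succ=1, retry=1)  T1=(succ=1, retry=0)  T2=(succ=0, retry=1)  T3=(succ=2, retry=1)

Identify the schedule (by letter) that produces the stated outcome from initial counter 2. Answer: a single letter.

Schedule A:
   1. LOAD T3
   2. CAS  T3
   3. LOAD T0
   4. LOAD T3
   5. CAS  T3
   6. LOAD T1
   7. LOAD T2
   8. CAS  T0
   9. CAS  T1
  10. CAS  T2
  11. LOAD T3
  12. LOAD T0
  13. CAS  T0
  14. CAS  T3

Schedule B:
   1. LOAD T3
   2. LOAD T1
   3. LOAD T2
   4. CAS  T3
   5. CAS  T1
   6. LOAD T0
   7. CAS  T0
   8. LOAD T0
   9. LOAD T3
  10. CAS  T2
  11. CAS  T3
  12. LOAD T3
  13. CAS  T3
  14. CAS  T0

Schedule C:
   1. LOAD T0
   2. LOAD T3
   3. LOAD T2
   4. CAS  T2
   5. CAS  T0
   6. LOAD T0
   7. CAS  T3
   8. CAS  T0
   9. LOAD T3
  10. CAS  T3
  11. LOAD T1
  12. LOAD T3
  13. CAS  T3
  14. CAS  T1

Simulating candidate A:
1. LOAD T3 → mem=2 r[T3]=2 [LOAD]
2. CAS T3 → mem=3 r[T3]=2 [OK]
3. LOAD T0 → mem=3 r[T0]=3 [LOAD]
4. LOAD T3 → mem=3 r[T3]=3 [LOAD]
5. CAS T3 → mem=4 r[T3]=3 [OK]
6. LOAD T1 → mem=4 r[T1]=4 [LOAD]
7. LOAD T2 → mem=4 r[T2]=4 [LOAD]
8. CAS T0 → mem=4 r[T0]=3 [RETRY]
9. CAS T1 → mem=5 r[T1]=4 [OK]
10. CAS T2 → mem=5 r[T2]=4 [RETRY]
11. LOAD T3 → mem=5 r[T3]=5 [LOAD]
12. LOAD T0 → mem=5 r[T0]=5 [LOAD]
13. CAS T0 → mem=6 r[T0]=5 [OK]
14. CAS T3 → mem=6 r[T3]=5 [RETRY]

A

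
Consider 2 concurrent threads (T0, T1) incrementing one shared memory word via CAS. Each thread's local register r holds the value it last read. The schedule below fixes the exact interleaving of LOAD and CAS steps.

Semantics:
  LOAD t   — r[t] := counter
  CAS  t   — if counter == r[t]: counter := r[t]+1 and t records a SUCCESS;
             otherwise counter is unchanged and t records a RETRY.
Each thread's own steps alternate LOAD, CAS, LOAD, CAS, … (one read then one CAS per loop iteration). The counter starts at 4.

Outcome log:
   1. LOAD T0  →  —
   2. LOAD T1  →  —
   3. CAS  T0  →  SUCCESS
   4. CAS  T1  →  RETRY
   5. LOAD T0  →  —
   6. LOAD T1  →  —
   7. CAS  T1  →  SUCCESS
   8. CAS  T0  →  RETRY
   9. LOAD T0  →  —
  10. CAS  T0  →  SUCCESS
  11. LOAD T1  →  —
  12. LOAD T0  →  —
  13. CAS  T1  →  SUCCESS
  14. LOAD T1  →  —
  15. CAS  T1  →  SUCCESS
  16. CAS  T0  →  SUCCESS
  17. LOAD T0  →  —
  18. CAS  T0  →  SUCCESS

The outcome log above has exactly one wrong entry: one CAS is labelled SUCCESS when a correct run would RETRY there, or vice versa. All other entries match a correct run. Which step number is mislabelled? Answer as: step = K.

Re-executing:
T0 LOAD — after: cnt=4, r=4 — load
T1 LOAD — after: cnt=4, r=4 — load
T0 CAS — after: cnt=5, r=4 — ok
T1 CAS — after: cnt=5, r=4 — retry
T0 LOAD — after: cnt=5, r=5 — load
T1 LOAD — after: cnt=5, r=5 — load
T1 CAS — after: cnt=6, r=5 — ok
T0 CAS — after: cnt=6, r=5 — retry
T0 LOAD — after: cnt=6, r=6 — load
T0 CAS — after: cnt=7, r=6 — ok
T1 LOAD — after: cnt=7, r=7 — load
T0 LOAD — after: cnt=7, r=7 — load
T1 CAS — after: cnt=8, r=7 — ok
T1 LOAD — after: cnt=8, r=8 — load
T1 CAS — after: cnt=9, r=8 — ok
T0 CAS — after: cnt=9, r=7 — retry
T0 LOAD — after: cnt=9, r=9 — load
T0 CAS — after: cnt=10, r=9 — ok
Log disagrees first at step 16.

step = 16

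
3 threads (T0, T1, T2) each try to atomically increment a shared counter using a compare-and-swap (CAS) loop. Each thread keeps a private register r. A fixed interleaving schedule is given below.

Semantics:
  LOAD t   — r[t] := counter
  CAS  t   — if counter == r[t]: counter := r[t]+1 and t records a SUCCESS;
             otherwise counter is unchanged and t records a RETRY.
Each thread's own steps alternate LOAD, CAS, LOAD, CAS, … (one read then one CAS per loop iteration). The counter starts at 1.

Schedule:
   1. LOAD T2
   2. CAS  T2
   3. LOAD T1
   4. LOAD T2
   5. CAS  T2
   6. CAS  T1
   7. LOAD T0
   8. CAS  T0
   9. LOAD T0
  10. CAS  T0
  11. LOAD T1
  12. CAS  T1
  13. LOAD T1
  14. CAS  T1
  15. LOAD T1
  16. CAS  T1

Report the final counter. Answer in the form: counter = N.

#1 T2 reads 1
#2 T2 CAS(1→2) writes; counter now 2
#3 T1 reads 2
#4 T2 reads 2
#5 T2 CAS(2→3) writes; counter now 3
#6 T1 CAS(2→3) fails; counter now 3
#7 T0 reads 3
#8 T0 CAS(3→4) writes; counter now 4
#9 T0 reads 4
#10 T0 CAS(4→5) writes; counter now 5
#11 T1 reads 5
#12 T1 CAS(5→6) writes; counter now 6
#13 T1 reads 6
#14 T1 CAS(6→7) writes; counter now 7
#15 T1 reads 7
#16 T1 CAS(7→8) writes; counter now 8

counter = 8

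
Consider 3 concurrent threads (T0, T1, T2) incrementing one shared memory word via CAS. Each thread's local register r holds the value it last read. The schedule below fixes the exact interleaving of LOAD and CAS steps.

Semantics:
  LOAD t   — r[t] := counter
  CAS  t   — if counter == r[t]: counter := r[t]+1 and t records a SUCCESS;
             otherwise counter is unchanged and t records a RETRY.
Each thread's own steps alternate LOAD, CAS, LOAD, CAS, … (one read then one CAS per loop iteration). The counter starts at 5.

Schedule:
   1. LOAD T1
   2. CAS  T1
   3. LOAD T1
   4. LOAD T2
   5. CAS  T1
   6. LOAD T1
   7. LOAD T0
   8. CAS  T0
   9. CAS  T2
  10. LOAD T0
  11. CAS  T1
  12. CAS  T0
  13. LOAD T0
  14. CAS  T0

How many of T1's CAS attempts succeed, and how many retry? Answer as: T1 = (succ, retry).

#1 T1 reads 5
#2 T1 CAS(5→6) writes; counter now 6
#3 T1 reads 6
#4 T2 reads 6
#5 T1 CAS(6→7) writes; counter now 7
#6 T1 reads 7
#7 T0 reads 7
#8 T0 CAS(7→8) writes; counter now 8
#9 T2 CAS(6→7) fails; counter now 8
#10 T0 reads 8
#11 T1 CAS(7→8) fails; counter now 8
#12 T0 CAS(8→9) writes; counter now 9
#13 T0 reads 9
#14 T0 CAS(9→10) writes; counter now 10

T1 = (2, 1)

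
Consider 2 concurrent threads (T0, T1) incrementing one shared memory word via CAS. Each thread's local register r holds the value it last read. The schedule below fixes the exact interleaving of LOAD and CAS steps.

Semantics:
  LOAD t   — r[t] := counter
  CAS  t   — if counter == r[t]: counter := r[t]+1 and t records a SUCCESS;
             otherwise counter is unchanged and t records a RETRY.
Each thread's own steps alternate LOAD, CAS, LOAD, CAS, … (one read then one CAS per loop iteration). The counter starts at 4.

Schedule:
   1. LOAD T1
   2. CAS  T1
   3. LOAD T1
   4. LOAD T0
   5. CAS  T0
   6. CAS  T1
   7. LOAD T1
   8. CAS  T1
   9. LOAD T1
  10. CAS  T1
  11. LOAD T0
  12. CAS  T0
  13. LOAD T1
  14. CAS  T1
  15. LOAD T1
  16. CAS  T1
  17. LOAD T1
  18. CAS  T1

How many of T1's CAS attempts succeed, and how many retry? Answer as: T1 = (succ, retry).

T1 = (6, 1)

1. LOAD T1 → mem=4 r[T1]=4 [LOAD]
2. CAS T1 → mem=5 r[T1]=4 [OK]
3. LOAD T1 → mem=5 r[T1]=5 [LOAD]
4. LOAD T0 → mem=5 r[T0]=5 [LOAD]
5. CAS T0 → mem=6 r[T0]=5 [OK]
6. CAS T1 → mem=6 r[T1]=5 [RETRY]
7. LOAD T1 → mem=6 r[T1]=6 [LOAD]
8. CAS T1 → mem=7 r[T1]=6 [OK]
9. LOAD T1 → mem=7 r[T1]=7 [LOAD]
10. CAS T1 → mem=8 r[T1]=7 [OK]
11. LOAD T0 → mem=8 r[T0]=8 [LOAD]
12. CAS T0 → mem=9 r[T0]=8 [OK]
13. LOAD T1 → mem=9 r[T1]=9 [LOAD]
14. CAS T1 → mem=10 r[T1]=9 [OK]
15. LOAD T1 → mem=10 r[T1]=10 [LOAD]
16. CAS T1 → mem=11 r[T1]=10 [OK]
17. LOAD T1 → mem=11 r[T1]=11 [LOAD]
18. CAS T1 → mem=12 r[T1]=11 [OK]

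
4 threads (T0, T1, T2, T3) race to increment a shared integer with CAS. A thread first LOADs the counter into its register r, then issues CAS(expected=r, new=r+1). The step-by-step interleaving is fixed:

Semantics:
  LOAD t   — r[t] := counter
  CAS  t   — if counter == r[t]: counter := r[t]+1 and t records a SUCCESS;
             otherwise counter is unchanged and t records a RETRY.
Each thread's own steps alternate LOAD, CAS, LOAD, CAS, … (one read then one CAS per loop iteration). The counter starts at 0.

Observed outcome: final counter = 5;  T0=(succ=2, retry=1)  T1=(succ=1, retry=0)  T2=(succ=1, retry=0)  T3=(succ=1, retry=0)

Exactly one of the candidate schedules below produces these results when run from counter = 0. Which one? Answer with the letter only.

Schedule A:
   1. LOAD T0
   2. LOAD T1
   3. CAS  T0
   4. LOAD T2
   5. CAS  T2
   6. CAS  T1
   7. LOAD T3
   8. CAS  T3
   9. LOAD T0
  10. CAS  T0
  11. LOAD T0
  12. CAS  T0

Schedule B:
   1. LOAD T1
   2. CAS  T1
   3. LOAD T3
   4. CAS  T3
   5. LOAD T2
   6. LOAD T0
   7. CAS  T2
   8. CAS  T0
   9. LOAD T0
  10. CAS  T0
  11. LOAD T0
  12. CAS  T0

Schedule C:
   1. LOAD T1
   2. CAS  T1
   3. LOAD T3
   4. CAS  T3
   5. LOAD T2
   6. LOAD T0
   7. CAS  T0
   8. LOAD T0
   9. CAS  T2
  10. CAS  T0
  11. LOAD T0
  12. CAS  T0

B

Run B:
[1] T1.load  rd  (counter 0, T1.r 0)
[2] T1.cas  hit  (counter 1, T1.r 0)
[3] T3.load  rd  (counter 1, T3.r 1)
[4] T3.cas  hit  (counter 2, T3.r 1)
[5] T2.load  rd  (counter 2, T2.r 2)
[6] T0.load  rd  (counter 2, T0.r 2)
[7] T2.cas  hit  (counter 3, T2.r 2)
[8] T0.cas  miss  (counter 3, T0.r 2)
[9] T0.load  rd  (counter 3, T0.r 3)
[10] T0.cas  hit  (counter 4, T0.r 3)
[11] T0.load  rd  (counter 4, T0.r 4)
[12] T0.cas  hit  (counter 5, T0.r 4)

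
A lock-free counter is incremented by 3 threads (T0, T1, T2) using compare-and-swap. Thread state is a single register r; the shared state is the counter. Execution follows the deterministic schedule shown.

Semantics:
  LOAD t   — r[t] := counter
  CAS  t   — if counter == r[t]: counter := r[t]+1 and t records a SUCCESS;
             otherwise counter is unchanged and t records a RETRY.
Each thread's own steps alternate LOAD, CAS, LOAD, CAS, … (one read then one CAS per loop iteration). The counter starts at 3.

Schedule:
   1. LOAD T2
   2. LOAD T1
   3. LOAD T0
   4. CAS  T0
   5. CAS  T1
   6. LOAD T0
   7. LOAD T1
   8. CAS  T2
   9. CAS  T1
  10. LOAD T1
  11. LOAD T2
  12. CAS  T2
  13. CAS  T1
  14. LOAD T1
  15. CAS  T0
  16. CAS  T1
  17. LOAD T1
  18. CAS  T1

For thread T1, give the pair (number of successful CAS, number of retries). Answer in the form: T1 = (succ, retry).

T1 = (3, 2)

[1] T2.load  rd  (counter 3, T2.r 3)
[2] T1.load  rd  (counter 3, T1.r 3)
[3] T0.load  rd  (counter 3, T0.r 3)
[4] T0.cas  hit  (counter 4, T0.r 3)
[5] T1.cas  miss  (counter 4, T1.r 3)
[6] T0.load  rd  (counter 4, T0.r 4)
[7] T1.load  rd  (counter 4, T1.r 4)
[8] T2.cas  miss  (counter 4, T2.r 3)
[9] T1.cas  hit  (counter 5, T1.r 4)
[10] T1.load  rd  (counter 5, T1.r 5)
[11] T2.load  rd  (counter 5, T2.r 5)
[12] T2.cas  hit  (counter 6, T2.r 5)
[13] T1.cas  miss  (counter 6, T1.r 5)
[14] T1.load  rd  (counter 6, T1.r 6)
[15] T0.cas  miss  (counter 6, T0.r 4)
[16] T1.cas  hit  (counter 7, T1.r 6)
[17] T1.load  rd  (counter 7, T1.r 7)
[18] T1.cas  hit  (counter 8, T1.r 7)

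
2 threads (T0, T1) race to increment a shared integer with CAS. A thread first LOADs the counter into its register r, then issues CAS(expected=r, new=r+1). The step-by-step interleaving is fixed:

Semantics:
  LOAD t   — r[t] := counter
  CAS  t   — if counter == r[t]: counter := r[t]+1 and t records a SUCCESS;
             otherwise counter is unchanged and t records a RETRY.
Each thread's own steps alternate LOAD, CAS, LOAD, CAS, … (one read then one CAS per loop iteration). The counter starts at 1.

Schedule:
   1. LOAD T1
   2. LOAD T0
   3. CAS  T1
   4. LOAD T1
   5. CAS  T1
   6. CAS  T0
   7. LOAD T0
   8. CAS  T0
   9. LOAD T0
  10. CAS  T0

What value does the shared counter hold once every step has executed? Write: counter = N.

step 1: T1 LOAD ⇒ load; ctr=1 reg=1
step 2: T0 LOAD ⇒ load; ctr=1 reg=1
step 3: T1 CAS ⇒ ok; ctr=2 reg=1
step 4: T1 LOAD ⇒ load; ctr=2 reg=2
step 5: T1 CAS ⇒ ok; ctr=3 reg=2
step 6: T0 CAS ⇒ retry; ctr=3 reg=1
step 7: T0 LOAD ⇒ load; ctr=3 reg=3
step 8: T0 CAS ⇒ ok; ctr=4 reg=3
step 9: T0 LOAD ⇒ load; ctr=4 reg=4
step 10: T0 CAS ⇒ ok; ctr=5 reg=4

counter = 5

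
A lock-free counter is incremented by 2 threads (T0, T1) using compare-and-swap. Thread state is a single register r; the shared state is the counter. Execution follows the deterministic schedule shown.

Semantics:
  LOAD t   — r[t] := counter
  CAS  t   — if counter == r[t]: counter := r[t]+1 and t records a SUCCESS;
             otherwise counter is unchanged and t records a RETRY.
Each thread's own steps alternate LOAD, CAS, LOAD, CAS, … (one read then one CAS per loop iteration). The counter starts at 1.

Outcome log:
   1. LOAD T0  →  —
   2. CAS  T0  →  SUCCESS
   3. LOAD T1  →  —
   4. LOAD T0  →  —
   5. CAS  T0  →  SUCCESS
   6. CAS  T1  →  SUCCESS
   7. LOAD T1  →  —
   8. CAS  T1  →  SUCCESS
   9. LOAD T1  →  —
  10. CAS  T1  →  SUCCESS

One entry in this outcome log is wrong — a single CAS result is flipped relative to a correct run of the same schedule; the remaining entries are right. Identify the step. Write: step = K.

Correct run:
#1 T0 reads 1
#2 T0 CAS(1→2) writes; counter now 2
#3 T1 reads 2
#4 T0 reads 2
#5 T0 CAS(2→3) writes; counter now 3
#6 T1 CAS(2→3) fails; counter now 3
#7 T1 reads 3
#8 T1 CAS(3→4) writes; counter now 4
#9 T1 reads 4
#10 T1 CAS(4→5) writes; counter now 5
Mismatch at 6.

step = 6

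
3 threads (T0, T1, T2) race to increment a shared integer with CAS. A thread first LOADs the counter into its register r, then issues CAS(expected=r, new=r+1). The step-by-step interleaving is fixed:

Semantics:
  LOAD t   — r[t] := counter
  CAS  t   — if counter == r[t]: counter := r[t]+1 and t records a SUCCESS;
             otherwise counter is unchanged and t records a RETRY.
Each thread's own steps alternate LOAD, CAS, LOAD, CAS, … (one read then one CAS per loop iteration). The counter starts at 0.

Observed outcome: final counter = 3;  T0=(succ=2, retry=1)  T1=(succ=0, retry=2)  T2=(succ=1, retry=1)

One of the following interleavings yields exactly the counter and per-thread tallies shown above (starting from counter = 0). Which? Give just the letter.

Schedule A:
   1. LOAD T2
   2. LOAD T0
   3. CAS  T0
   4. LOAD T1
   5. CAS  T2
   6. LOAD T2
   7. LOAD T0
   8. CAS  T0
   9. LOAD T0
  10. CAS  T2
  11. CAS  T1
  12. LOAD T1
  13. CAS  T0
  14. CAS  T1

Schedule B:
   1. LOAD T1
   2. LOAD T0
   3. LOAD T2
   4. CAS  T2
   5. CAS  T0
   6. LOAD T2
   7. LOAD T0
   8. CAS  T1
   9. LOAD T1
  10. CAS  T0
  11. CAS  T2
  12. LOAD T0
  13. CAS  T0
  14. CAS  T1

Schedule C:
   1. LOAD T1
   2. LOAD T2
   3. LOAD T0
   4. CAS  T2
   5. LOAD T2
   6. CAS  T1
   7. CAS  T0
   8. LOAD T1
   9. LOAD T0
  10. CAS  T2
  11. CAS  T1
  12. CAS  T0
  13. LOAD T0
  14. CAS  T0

Run B:
step 1: T1 LOAD ⇒ load; ctr=0 reg=0
step 2: T0 LOAD ⇒ load; ctr=0 reg=0
step 3: T2 LOAD ⇒ load; ctr=0 reg=0
step 4: T2 CAS ⇒ ok; ctr=1 reg=0
step 5: T0 CAS ⇒ retry; ctr=1 reg=0
step 6: T2 LOAD ⇒ load; ctr=1 reg=1
step 7: T0 LOAD ⇒ load; ctr=1 reg=1
step 8: T1 CAS ⇒ retry; ctr=1 reg=0
step 9: T1 LOAD ⇒ load; ctr=1 reg=1
step 10: T0 CAS ⇒ ok; ctr=2 reg=1
step 11: T2 CAS ⇒ retry; ctr=2 reg=1
step 12: T0 LOAD ⇒ load; ctr=2 reg=2
step 13: T0 CAS ⇒ ok; ctr=3 reg=2
step 14: T1 CAS ⇒ retry; ctr=3 reg=1

B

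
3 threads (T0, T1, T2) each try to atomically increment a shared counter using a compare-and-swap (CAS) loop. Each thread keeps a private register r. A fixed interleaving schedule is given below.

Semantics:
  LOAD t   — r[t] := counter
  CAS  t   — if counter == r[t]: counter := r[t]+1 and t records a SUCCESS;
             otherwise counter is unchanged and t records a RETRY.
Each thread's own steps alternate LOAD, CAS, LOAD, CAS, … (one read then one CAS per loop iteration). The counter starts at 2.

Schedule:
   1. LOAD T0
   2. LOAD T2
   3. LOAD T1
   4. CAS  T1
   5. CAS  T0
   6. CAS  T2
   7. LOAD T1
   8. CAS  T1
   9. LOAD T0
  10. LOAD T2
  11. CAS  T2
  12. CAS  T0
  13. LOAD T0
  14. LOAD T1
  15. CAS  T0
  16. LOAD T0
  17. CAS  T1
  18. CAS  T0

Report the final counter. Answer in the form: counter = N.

step 1: T0 LOAD ⇒ load; ctr=2 reg=2
step 2: T2 LOAD ⇒ load; ctr=2 reg=2
step 3: T1 LOAD ⇒ load; ctr=2 reg=2
step 4: T1 CAS ⇒ ok; ctr=3 reg=2
step 5: T0 CAS ⇒ retry; ctr=3 reg=2
step 6: T2 CAS ⇒ retry; ctr=3 reg=2
step 7: T1 LOAD ⇒ load; ctr=3 reg=3
step 8: T1 CAS ⇒ ok; ctr=4 reg=3
step 9: T0 LOAD ⇒ load; ctr=4 reg=4
step 10: T2 LOAD ⇒ load; ctr=4 reg=4
step 11: T2 CAS ⇒ ok; ctr=5 reg=4
step 12: T0 CAS ⇒ retry; ctr=5 reg=4
step 13: T0 LOAD ⇒ load; ctr=5 reg=5
step 14: T1 LOAD ⇒ load; ctr=5 reg=5
step 15: T0 CAS ⇒ ok; ctr=6 reg=5
step 16: T0 LOAD ⇒ load; ctr=6 reg=6
step 17: T1 CAS ⇒ retry; ctr=6 reg=5
step 18: T0 CAS ⇒ ok; ctr=7 reg=6

counter = 7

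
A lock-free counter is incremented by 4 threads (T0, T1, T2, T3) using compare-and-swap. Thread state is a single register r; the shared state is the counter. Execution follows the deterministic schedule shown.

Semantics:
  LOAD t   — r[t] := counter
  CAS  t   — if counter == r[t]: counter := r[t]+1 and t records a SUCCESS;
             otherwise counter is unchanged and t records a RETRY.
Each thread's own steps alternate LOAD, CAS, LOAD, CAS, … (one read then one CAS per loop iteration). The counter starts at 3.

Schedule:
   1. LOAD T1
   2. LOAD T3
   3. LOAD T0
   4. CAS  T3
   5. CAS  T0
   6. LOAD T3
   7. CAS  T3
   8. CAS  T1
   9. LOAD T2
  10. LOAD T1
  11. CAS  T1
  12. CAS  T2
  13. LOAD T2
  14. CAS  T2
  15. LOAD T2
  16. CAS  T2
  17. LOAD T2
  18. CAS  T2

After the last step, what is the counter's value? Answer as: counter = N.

#1 T1 reads 3
#2 T3 reads 3
#3 T0 reads 3
#4 T3 CAS(3→4) writes; counter now 4
#5 T0 CAS(3→4) fails; counter now 4
#6 T3 reads 4
#7 T3 CAS(4→5) writes; counter now 5
#8 T1 CAS(3→4) fails; counter now 5
#9 T2 reads 5
#10 T1 reads 5
#11 T1 CAS(5→6) writes; counter now 6
#12 T2 CAS(5→6) fails; counter now 6
#13 T2 reads 6
#14 T2 CAS(6→7) writes; counter now 7
#15 T2 reads 7
#16 T2 CAS(7→8) writes; counter now 8
#17 T2 reads 8
#18 T2 CAS(8→9) writes; counter now 9

counter = 9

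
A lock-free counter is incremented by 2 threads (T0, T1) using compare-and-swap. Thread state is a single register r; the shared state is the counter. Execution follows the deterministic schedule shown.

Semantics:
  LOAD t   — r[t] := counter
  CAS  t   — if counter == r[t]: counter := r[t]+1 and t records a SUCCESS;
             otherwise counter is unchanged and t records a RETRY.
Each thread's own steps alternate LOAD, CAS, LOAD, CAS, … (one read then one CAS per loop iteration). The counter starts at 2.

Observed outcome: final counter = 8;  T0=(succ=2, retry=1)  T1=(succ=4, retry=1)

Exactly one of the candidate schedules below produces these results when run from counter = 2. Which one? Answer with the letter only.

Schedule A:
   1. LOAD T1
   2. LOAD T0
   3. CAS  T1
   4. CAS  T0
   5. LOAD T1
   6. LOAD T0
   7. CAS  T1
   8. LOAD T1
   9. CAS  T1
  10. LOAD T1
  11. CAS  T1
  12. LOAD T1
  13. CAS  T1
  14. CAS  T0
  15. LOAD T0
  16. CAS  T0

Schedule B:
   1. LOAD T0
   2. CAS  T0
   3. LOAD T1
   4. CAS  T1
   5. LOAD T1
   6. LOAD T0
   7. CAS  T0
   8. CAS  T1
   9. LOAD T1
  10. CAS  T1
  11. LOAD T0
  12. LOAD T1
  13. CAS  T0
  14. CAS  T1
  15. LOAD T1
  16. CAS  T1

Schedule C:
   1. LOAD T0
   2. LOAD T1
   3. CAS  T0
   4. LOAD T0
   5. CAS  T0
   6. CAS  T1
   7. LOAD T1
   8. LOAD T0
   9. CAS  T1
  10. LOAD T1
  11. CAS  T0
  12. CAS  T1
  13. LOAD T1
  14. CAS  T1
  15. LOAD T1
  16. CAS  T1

C

Simulating candidate C:
T0 LOAD — after: cnt=2, r=2 — load
T1 LOAD — after: cnt=2, r=2 — load
T0 CAS — after: cnt=3, r=2 — ok
T0 LOAD — after: cnt=3, r=3 — load
T0 CAS — after: cnt=4, r=3 — ok
T1 CAS — after: cnt=4, r=2 — retry
T1 LOAD — after: cnt=4, r=4 — load
T0 LOAD — after: cnt=4, r=4 — load
T1 CAS — after: cnt=5, r=4 — ok
T1 LOAD — after: cnt=5, r=5 — load
T0 CAS — after: cnt=5, r=4 — retry
T1 CAS — after: cnt=6, r=5 — ok
T1 LOAD — after: cnt=6, r=6 — load
T1 CAS — after: cnt=7, r=6 — ok
T1 LOAD — after: cnt=7, r=7 — load
T1 CAS — after: cnt=8, r=7 — ok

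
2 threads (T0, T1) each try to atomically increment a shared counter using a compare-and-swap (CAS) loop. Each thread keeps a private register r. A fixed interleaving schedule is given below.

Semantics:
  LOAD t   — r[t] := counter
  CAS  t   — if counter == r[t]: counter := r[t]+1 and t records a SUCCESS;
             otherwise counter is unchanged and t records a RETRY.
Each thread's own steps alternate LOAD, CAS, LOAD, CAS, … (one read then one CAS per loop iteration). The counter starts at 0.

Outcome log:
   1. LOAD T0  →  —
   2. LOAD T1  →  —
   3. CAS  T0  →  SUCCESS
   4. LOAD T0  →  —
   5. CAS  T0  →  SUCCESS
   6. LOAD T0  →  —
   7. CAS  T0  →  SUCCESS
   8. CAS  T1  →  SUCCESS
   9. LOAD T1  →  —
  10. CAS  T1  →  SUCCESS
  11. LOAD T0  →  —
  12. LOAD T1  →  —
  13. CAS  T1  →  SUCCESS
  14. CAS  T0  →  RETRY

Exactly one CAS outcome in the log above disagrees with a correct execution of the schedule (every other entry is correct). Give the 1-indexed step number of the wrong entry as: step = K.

Re-executing:
1. LOAD T0 → mem=0 r[T0]=0 [LOAD]
2. LOAD T1 → mem=0 r[T1]=0 [LOAD]
3. CAS T0 → mem=1 r[T0]=0 [OK]
4. LOAD T0 → mem=1 r[T0]=1 [LOAD]
5. CAS T0 → mem=2 r[T0]=1 [OK]
6. LOAD T0 → mem=2 r[T0]=2 [LOAD]
7. CAS T0 → mem=3 r[T0]=2 [OK]
8. CAS T1 → mem=3 r[T1]=0 [RETRY]
9. LOAD T1 → mem=3 r[T1]=3 [LOAD]
10. CAS T1 → mem=4 r[T1]=3 [OK]
11. LOAD T0 → mem=4 r[T0]=4 [LOAD]
12. LOAD T1 → mem=4 r[T1]=4 [LOAD]
13. CAS T1 → mem=5 r[T1]=4 [OK]
14. CAS T0 → mem=5 r[T0]=4 [RETRY]
Flip is step 8.

step = 8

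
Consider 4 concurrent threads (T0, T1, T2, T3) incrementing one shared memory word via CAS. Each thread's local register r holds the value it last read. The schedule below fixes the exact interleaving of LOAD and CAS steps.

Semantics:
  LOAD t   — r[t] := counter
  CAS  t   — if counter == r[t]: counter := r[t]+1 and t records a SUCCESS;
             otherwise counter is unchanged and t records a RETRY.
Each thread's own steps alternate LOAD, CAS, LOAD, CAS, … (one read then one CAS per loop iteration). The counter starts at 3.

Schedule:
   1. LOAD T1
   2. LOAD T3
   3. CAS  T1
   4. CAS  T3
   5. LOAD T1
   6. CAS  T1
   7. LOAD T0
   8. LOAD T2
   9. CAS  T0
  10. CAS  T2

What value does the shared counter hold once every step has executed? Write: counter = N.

counter = 6

T1 LOAD — after: cnt=3, r=3 — load
T3 LOAD — after: cnt=3, r=3 — load
T1 CAS — after: cnt=4, r=3 — ok
T3 CAS — after: cnt=4, r=3 — retry
T1 LOAD — after: cnt=4, r=4 — load
T1 CAS — after: cnt=5, r=4 — ok
T0 LOAD — after: cnt=5, r=5 — load
T2 LOAD — after: cnt=5, r=5 — load
T0 CAS — after: cnt=6, r=5 — ok
T2 CAS — after: cnt=6, r=5 — retry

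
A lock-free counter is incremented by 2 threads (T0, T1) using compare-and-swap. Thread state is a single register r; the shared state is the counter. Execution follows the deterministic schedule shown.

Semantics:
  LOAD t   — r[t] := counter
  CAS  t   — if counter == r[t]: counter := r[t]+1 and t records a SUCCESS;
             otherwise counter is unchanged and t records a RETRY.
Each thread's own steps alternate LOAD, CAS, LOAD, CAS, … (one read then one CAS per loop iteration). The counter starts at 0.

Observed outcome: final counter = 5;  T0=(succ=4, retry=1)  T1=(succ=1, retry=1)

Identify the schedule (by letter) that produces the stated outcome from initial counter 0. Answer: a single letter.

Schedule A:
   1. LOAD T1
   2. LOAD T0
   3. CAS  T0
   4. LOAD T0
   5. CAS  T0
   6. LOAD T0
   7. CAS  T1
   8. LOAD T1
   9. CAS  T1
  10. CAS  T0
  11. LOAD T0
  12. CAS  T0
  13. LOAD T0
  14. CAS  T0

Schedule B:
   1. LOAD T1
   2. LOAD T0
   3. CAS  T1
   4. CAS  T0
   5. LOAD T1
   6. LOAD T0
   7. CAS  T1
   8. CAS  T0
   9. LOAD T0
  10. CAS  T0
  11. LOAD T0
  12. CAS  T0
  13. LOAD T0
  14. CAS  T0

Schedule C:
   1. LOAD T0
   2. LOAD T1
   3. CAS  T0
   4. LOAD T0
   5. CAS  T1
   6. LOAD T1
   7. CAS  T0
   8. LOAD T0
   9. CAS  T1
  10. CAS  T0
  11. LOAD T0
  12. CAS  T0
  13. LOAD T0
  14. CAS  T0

Run A:
#1 T1 reads 0
#2 T0 reads 0
#3 T0 CAS(0→1) writes; counter now 1
#4 T0 reads 1
#5 T0 CAS(1→2) writes; counter now 2
#6 T0 reads 2
#7 T1 CAS(0→1) fails; counter now 2
#8 T1 reads 2
#9 T1 CAS(2→3) writes; counter now 3
#10 T0 CAS(2→3) fails; counter now 3
#11 T0 reads 3
#12 T0 CAS(3→4) writes; counter now 4
#13 T0 reads 4
#14 T0 CAS(4→5) writes; counter now 5

A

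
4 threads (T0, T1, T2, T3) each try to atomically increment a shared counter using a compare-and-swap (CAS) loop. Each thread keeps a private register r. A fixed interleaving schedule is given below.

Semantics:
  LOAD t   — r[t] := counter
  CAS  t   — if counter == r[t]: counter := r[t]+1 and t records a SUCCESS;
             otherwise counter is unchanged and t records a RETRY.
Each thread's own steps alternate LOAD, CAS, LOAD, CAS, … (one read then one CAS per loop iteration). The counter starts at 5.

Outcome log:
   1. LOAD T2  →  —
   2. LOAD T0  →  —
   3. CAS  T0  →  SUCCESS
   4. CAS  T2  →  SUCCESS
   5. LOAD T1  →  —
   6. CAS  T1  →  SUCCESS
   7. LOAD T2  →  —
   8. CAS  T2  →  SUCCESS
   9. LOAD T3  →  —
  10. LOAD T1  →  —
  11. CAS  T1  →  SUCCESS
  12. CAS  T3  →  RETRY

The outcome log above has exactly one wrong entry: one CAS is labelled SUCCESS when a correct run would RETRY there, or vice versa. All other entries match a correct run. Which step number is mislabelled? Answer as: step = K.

step = 4

Reference trace:
step 1: T2 LOAD ⇒ load; ctr=5 reg=5
step 2: T0 LOAD ⇒ load; ctr=5 reg=5
step 3: T0 CAS ⇒ ok; ctr=6 reg=5
step 4: T2 CAS ⇒ retry; ctr=6 reg=5
step 5: T1 LOAD ⇒ load; ctr=6 reg=6
step 6: T1 CAS ⇒ ok; ctr=7 reg=6
step 7: T2 LOAD ⇒ load; ctr=7 reg=7
step 8: T2 CAS ⇒ ok; ctr=8 reg=7
step 9: T3 LOAD ⇒ load; ctr=8 reg=8
step 10: T1 LOAD ⇒ load; ctr=8 reg=8
step 11: T1 CAS ⇒ ok; ctr=9 reg=8
step 12: T3 CAS ⇒ retry; ctr=9 reg=8
Log disagrees first at step 4.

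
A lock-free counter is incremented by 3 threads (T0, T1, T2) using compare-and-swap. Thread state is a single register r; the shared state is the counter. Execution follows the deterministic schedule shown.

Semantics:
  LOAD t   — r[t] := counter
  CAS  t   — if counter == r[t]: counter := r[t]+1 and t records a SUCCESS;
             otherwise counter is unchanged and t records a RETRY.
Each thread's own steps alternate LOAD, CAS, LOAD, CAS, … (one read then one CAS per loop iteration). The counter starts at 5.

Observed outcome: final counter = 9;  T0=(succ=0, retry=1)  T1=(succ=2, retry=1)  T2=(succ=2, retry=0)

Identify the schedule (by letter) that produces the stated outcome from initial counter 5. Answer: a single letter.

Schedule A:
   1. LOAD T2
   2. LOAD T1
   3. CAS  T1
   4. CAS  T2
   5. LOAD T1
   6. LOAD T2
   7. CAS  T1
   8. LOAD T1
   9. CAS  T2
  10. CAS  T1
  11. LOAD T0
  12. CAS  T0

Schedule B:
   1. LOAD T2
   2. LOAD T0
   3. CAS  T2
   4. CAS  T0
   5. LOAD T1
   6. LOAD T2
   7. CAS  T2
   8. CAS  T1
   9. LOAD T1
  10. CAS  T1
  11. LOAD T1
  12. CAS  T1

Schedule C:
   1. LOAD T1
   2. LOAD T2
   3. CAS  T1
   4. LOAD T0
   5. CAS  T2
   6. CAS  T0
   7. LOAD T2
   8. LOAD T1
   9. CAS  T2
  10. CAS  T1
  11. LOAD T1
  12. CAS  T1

Simulating candidate B:
[1] T2.load  rd  (counter 5, T2.r 5)
[2] T0.load  rd  (counter 5, T0.r 5)
[3] T2.cas  hit  (counter 6, T2.r 5)
[4] T0.cas  miss  (counter 6, T0.r 5)
[5] T1.load  rd  (counter 6, T1.r 6)
[6] T2.load  rd  (counter 6, T2.r 6)
[7] T2.cas  hit  (counter 7, T2.r 6)
[8] T1.cas  miss  (counter 7, T1.r 6)
[9] T1.load  rd  (counter 7, T1.r 7)
[10] T1.cas  hit  (counter 8, T1.r 7)
[11] T1.load  rd  (counter 8, T1.r 8)
[12] T1.cas  hit  (counter 9, T1.r 8)

B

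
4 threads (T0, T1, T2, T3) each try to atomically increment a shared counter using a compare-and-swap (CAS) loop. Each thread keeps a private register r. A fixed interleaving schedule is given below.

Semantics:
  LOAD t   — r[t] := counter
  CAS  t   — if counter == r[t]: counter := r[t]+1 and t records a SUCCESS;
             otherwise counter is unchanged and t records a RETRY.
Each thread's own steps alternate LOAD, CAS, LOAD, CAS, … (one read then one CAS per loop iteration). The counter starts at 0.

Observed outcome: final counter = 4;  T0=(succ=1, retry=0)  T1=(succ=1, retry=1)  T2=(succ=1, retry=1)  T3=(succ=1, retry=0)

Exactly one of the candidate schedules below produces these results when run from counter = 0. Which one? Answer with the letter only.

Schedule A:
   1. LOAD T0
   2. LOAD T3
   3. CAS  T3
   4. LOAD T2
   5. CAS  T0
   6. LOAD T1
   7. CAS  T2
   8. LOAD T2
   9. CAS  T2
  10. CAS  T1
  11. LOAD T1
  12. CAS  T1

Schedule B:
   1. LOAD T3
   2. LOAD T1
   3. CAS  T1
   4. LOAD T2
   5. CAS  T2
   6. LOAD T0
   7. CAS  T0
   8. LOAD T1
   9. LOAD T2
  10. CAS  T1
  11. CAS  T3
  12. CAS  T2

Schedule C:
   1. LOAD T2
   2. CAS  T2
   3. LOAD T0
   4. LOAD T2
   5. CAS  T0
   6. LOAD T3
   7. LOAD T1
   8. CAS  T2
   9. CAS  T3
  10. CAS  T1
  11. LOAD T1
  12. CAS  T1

Run C:
[1] T2.load  rd  (counter 0, T2.r 0)
[2] T2.cas  hit  (counter 1, T2.r 0)
[3] T0.load  rd  (counter 1, T0.r 1)
[4] T2.load  rd  (counter 1, T2.r 1)
[5] T0.cas  hit  (counter 2, T0.r 1)
[6] T3.load  rd  (counter 2, T3.r 2)
[7] T1.load  rd  (counter 2, T1.r 2)
[8] T2.cas  miss  (counter 2, T2.r 1)
[9] T3.cas  hit  (counter 3, T3.r 2)
[10] T1.cas  miss  (counter 3, T1.r 2)
[11] T1.load  rd  (counter 3, T1.r 3)
[12] T1.cas  hit  (counter 4, T1.r 3)

C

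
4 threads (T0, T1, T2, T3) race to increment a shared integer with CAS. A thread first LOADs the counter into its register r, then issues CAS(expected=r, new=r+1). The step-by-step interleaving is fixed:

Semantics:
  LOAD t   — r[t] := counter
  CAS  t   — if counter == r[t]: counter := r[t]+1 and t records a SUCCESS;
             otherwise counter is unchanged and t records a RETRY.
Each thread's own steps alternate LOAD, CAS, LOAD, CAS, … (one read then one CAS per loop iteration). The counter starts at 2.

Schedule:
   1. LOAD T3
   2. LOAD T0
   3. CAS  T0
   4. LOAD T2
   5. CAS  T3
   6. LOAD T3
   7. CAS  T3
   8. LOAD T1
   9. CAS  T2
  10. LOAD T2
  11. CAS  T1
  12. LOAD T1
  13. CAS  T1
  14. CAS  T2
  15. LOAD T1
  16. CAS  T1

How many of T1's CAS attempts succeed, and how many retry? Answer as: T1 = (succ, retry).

T1 = (3, 0)

T3 LOAD — after: cnt=2, r=2 — load
T0 LOAD — after: cnt=2, r=2 — load
T0 CAS — after: cnt=3, r=2 — ok
T2 LOAD — after: cnt=3, r=3 — load
T3 CAS — after: cnt=3, r=2 — retry
T3 LOAD — after: cnt=3, r=3 — load
T3 CAS — after: cnt=4, r=3 — ok
T1 LOAD — after: cnt=4, r=4 — load
T2 CAS — after: cnt=4, r=3 — retry
T2 LOAD — after: cnt=4, r=4 — load
T1 CAS — after: cnt=5, r=4 — ok
T1 LOAD — after: cnt=5, r=5 — load
T1 CAS — after: cnt=6, r=5 — ok
T2 CAS — after: cnt=6, r=4 — retry
T1 LOAD — after: cnt=6, r=6 — load
T1 CAS — after: cnt=7, r=6 — ok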